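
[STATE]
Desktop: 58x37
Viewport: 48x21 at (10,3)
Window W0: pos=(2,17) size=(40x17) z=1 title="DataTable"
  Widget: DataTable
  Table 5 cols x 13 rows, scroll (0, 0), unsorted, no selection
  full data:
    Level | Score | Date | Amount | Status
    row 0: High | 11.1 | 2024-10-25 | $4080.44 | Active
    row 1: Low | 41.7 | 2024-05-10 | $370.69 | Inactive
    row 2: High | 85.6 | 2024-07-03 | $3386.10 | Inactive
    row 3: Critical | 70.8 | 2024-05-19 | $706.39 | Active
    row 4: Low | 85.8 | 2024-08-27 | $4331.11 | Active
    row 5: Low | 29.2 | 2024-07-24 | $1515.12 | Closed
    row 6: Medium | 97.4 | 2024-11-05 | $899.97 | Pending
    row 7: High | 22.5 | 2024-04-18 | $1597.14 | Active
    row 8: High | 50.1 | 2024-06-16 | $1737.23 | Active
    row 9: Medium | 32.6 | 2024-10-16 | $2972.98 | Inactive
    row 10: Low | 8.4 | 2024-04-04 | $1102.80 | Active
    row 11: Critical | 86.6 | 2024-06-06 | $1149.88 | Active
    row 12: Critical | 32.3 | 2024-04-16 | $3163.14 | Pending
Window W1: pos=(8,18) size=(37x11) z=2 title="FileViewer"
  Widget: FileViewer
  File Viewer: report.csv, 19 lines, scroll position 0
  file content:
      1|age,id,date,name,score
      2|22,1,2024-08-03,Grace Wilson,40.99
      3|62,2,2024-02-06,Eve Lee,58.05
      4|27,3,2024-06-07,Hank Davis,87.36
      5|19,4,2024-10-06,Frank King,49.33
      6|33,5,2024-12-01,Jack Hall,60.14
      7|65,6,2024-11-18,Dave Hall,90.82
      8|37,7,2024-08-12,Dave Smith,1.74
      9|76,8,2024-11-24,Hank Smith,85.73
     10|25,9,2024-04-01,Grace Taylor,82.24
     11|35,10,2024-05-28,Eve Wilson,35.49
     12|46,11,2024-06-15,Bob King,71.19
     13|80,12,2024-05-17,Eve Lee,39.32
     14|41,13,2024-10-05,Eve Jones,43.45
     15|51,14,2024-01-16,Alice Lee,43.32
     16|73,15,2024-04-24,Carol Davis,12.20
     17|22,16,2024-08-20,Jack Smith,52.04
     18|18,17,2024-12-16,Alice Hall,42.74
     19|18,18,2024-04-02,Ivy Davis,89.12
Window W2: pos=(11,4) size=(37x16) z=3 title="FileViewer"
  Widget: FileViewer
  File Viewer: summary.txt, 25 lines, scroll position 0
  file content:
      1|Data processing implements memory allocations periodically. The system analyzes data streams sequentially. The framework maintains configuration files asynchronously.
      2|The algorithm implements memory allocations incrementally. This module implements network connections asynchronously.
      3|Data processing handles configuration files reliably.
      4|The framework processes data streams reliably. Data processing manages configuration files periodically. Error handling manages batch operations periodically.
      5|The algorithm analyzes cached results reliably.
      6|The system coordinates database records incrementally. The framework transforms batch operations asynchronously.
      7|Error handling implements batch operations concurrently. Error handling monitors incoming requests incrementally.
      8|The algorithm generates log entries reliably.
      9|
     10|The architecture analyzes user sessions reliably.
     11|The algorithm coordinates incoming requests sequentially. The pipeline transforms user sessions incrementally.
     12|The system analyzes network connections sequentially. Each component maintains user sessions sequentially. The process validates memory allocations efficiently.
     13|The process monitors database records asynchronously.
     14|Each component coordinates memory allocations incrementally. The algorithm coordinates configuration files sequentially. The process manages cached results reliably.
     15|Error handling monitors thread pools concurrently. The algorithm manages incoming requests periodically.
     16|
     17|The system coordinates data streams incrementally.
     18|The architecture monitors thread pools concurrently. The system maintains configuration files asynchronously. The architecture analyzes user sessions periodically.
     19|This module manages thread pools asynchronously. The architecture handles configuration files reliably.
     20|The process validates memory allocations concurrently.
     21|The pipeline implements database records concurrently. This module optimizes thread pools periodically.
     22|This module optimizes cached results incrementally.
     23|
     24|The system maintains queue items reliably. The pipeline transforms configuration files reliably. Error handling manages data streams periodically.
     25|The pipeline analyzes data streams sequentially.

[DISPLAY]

                                                
 ┏━━━━━━━━━━━━━━━━━━━━━━━━━━━━━━━━━━━┓          
 ┃ FileViewer                        ┃          
 ┠───────────────────────────────────┨          
 ┃Data processing implements memory ▲┃          
 ┃The algorithm implements memory al█┃          
 ┃Data processing handles configurat░┃          
 ┃The framework processes data strea░┃          
 ┃The algorithm analyzes cached resu░┃          
 ┃The system coordinates database re░┃          
 ┃Error handling implements batch op░┃          
 ┃The algorithm generates log entrie░┃          
 ┃                                  ░┃          
 ┃The architecture analyzes user ses░┃          
━┃The algorithm coordinates incoming░┃          
━┃The system analyzes network connec▼┃          
F┗━━━━━━━━━━━━━━━━━━━━━━━━━━━━━━━━━━━┛          
──────────────────────────────────┨             
ge,id,date,name,score            ▲┃             
2,1,2024-08-03,Grace Wilson,40.99█┃             
2,2,2024-02-06,Eve Lee,58.05     ░┃             


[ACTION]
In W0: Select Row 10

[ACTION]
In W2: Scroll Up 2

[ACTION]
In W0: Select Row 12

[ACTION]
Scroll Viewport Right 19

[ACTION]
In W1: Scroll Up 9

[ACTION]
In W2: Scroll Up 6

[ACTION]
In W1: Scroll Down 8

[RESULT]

                                                
 ┏━━━━━━━━━━━━━━━━━━━━━━━━━━━━━━━━━━━┓          
 ┃ FileViewer                        ┃          
 ┠───────────────────────────────────┨          
 ┃Data processing implements memory ▲┃          
 ┃The algorithm implements memory al█┃          
 ┃Data processing handles configurat░┃          
 ┃The framework processes data strea░┃          
 ┃The algorithm analyzes cached resu░┃          
 ┃The system coordinates database re░┃          
 ┃Error handling implements batch op░┃          
 ┃The algorithm generates log entrie░┃          
 ┃                                  ░┃          
 ┃The architecture analyzes user ses░┃          
━┃The algorithm coordinates incoming░┃          
━┃The system analyzes network connec▼┃          
F┗━━━━━━━━━━━━━━━━━━━━━━━━━━━━━━━━━━━┛          
──────────────────────────────────┨             
6,8,2024-11-24,Hank Smith,85.73  ▲┃             
5,9,2024-04-01,Grace Taylor,82.24░┃             
5,10,2024-05-28,Eve Wilson,35.49 ░┃             


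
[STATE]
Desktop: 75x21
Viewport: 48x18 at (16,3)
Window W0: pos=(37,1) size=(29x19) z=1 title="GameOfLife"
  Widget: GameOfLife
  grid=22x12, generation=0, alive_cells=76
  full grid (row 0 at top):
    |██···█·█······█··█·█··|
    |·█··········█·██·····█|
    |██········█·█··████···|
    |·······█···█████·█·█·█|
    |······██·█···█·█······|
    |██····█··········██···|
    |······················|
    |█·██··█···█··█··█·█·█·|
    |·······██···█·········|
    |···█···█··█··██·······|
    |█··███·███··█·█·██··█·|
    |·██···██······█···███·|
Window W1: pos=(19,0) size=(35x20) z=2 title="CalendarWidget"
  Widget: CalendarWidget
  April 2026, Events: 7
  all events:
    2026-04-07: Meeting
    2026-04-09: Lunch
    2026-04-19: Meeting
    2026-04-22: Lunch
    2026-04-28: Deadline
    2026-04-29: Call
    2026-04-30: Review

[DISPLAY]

   ┃            April 2026           ┃──────────
   ┃Mo Tu We Th Fr Sa Su             ┃          
   ┃       1  2  3  4  5             ┃·█·█··    
   ┃ 6  7*  8  9* 10 11 12           ┃·····█    
   ┃13 14 15 16 17 18 19*            ┃███···    
   ┃20 21 22* 23 24 25 26            ┃·█·█·█    
   ┃27 28* 29* 30*                   ┃······    
   ┃                                 ┃·██···    
   ┃                                 ┃······    
   ┃                                 ┃█·█·█·    
   ┃                                 ┃······    
   ┃                                 ┃······    
   ┃                                 ┃██··█·    
   ┃                                 ┃··███·    
   ┃                                 ┃          
   ┃                                 ┃          
   ┗━━━━━━━━━━━━━━━━━━━━━━━━━━━━━━━━━┛━━━━━━━━━━
                                                


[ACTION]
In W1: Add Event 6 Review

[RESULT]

   ┃            April 2026           ┃──────────
   ┃Mo Tu We Th Fr Sa Su             ┃          
   ┃       1  2  3  4  5             ┃·█·█··    
   ┃ 6*  7*  8  9* 10 11 12          ┃·····█    
   ┃13 14 15 16 17 18 19*            ┃███···    
   ┃20 21 22* 23 24 25 26            ┃·█·█·█    
   ┃27 28* 29* 30*                   ┃······    
   ┃                                 ┃·██···    
   ┃                                 ┃······    
   ┃                                 ┃█·█·█·    
   ┃                                 ┃······    
   ┃                                 ┃······    
   ┃                                 ┃██··█·    
   ┃                                 ┃··███·    
   ┃                                 ┃          
   ┃                                 ┃          
   ┗━━━━━━━━━━━━━━━━━━━━━━━━━━━━━━━━━┛━━━━━━━━━━
                                                


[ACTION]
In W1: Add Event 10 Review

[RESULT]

   ┃            April 2026           ┃──────────
   ┃Mo Tu We Th Fr Sa Su             ┃          
   ┃       1  2  3  4  5             ┃·█·█··    
   ┃ 6*  7*  8  9* 10* 11 12         ┃·····█    
   ┃13 14 15 16 17 18 19*            ┃███···    
   ┃20 21 22* 23 24 25 26            ┃·█·█·█    
   ┃27 28* 29* 30*                   ┃······    
   ┃                                 ┃·██···    
   ┃                                 ┃······    
   ┃                                 ┃█·█·█·    
   ┃                                 ┃······    
   ┃                                 ┃······    
   ┃                                 ┃██··█·    
   ┃                                 ┃··███·    
   ┃                                 ┃          
   ┃                                 ┃          
   ┗━━━━━━━━━━━━━━━━━━━━━━━━━━━━━━━━━┛━━━━━━━━━━
                                                


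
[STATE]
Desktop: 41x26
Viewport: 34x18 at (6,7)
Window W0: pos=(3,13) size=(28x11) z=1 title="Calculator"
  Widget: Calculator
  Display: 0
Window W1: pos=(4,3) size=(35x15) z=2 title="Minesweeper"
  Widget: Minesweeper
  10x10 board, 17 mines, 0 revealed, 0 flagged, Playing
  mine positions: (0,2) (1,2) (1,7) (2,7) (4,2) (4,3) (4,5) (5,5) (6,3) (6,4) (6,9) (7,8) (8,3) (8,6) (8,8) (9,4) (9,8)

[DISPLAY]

■■■■■■■■■                       ┃ 
■■■■■■■■■                       ┃ 
■■■■■■■■■                       ┃ 
■■■■■■■■■                       ┃ 
■■■■■■■■■                       ┃ 
■■■■■■■■■                       ┃ 
■■■■■■■■■                       ┃ 
■■■■■■■■■                       ┃ 
■■■■■■■■■                       ┃ 
                                ┃ 
━━━━━━━━━━━━━━━━━━━━━━━━━━━━━━━━┛ 
7 │ 8 │ 9 │ ÷ │         ┃         
──┼───┼───┼───┤         ┃         
4 │ 5 │ 6 │ × │         ┃         
──┼───┼───┼───┤         ┃         
1 │ 2 │ 3 │ - │         ┃         
━━━━━━━━━━━━━━━━━━━━━━━━┛         
                                  


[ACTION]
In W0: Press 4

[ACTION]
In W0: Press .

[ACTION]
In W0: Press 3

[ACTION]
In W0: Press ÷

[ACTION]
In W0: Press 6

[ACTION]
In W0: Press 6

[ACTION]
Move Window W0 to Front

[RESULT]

■■■■■■■■■                       ┃ 
■■■■■■■■■                       ┃ 
■■■■■■■■■                       ┃ 
■■■■■■■■■                       ┃ 
■■■■■■■■■                       ┃ 
■■■■■■■■■                       ┃ 
━━━━━━━━━━━━━━━━━━━━━━━━┓       ┃ 
alculator               ┃       ┃ 
────────────────────────┨       ┃ 
                      66┃       ┃ 
──┬───┬───┬───┐         ┃━━━━━━━┛ 
7 │ 8 │ 9 │ ÷ │         ┃         
──┼───┼───┼───┤         ┃         
4 │ 5 │ 6 │ × │         ┃         
──┼───┼───┼───┤         ┃         
1 │ 2 │ 3 │ - │         ┃         
━━━━━━━━━━━━━━━━━━━━━━━━┛         
                                  


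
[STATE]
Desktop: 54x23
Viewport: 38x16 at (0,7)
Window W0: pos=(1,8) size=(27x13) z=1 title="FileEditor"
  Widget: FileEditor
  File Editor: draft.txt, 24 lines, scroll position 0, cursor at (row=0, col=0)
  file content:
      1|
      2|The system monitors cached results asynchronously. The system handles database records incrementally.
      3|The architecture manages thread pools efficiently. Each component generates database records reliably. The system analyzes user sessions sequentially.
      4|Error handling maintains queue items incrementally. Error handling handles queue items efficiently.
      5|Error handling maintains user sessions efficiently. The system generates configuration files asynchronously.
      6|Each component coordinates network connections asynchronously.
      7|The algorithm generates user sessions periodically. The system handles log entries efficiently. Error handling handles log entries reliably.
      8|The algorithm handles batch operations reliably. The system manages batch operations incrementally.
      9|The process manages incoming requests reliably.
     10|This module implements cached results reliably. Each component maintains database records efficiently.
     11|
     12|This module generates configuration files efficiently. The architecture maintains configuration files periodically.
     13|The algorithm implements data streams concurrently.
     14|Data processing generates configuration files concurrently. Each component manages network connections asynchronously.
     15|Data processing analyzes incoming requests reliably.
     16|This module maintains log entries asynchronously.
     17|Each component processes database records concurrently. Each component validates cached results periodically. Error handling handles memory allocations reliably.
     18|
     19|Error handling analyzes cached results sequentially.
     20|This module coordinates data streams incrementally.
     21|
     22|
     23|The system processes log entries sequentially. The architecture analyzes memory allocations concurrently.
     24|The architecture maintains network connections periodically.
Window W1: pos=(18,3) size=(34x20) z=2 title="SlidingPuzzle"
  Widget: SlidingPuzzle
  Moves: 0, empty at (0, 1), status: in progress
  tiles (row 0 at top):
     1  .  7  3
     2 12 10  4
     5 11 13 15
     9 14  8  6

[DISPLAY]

                  ┃│  1 │    │  7 │  3
 ┏━━━━━━━━━━━━━━━━┃├────┼────┼────┼───
 ┃ FileEditor     ┃│  2 │ 12 │ 10 │  4
 ┠────────────────┃├────┼────┼────┼───
 ┃█               ┃│  5 │ 11 │ 13 │ 15
 ┃The system monit┃├────┼────┼────┼───
 ┃The architecture┃│  9 │ 14 │  8 │  6
 ┃Error handling m┃└────┴────┴────┴───
 ┃Error handling m┃Moves: 0           
 ┃Each component c┃                   
 ┃The algorithm ge┃                   
 ┃The algorithm ha┃                   
 ┃The process mana┃                   
 ┗━━━━━━━━━━━━━━━━┃                   
                  ┃                   
                  ┗━━━━━━━━━━━━━━━━━━━


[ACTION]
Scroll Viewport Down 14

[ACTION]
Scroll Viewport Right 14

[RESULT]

    ┃│  1 │    │  7 │  3 │           ┃
━━━━┃├────┼────┼────┼────┤           ┃
    ┃│  2 │ 12 │ 10 │  4 │           ┃
────┃├────┼────┼────┼────┤           ┃
    ┃│  5 │ 11 │ 13 │ 15 │           ┃
onit┃├────┼────┼────┼────┤           ┃
ture┃│  9 │ 14 │  8 │  6 │           ┃
ng m┃└────┴────┴────┴────┘           ┃
ng m┃Moves: 0                        ┃
nt c┃                                ┃
m ge┃                                ┃
m ha┃                                ┃
mana┃                                ┃
━━━━┃                                ┃
    ┃                                ┃
    ┗━━━━━━━━━━━━━━━━━━━━━━━━━━━━━━━━┛


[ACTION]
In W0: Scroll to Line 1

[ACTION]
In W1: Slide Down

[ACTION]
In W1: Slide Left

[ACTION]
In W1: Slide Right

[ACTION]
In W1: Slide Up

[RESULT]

    ┃│  1 │ 12 │  7 │  3 │           ┃
━━━━┃├────┼────┼────┼────┤           ┃
    ┃│  2 │    │ 10 │  4 │           ┃
────┃├────┼────┼────┼────┤           ┃
    ┃│  5 │ 11 │ 13 │ 15 │           ┃
onit┃├────┼────┼────┼────┤           ┃
ture┃│  9 │ 14 │  8 │  6 │           ┃
ng m┃└────┴────┴────┴────┘           ┃
ng m┃Moves: 3                        ┃
nt c┃                                ┃
m ge┃                                ┃
m ha┃                                ┃
mana┃                                ┃
━━━━┃                                ┃
    ┃                                ┃
    ┗━━━━━━━━━━━━━━━━━━━━━━━━━━━━━━━━┛


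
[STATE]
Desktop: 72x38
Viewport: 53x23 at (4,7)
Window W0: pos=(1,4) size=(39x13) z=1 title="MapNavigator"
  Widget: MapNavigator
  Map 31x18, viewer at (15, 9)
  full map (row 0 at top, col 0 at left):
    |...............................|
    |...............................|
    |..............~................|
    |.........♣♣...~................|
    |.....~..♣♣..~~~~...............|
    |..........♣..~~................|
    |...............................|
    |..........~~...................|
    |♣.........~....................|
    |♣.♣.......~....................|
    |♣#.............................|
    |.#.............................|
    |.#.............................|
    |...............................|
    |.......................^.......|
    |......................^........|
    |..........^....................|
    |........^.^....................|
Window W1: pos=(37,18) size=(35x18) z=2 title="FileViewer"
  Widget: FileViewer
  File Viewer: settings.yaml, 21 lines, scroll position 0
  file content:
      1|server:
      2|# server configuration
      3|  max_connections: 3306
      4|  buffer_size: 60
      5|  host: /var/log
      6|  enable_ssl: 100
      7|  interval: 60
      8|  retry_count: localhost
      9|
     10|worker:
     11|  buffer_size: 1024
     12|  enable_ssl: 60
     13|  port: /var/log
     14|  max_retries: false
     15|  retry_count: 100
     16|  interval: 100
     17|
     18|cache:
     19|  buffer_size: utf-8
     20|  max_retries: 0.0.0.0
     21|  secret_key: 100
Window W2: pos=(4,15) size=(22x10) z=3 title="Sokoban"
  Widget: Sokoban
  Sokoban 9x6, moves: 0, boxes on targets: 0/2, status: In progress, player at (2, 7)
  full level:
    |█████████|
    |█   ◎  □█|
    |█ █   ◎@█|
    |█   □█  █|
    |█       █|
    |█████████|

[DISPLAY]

 ..........♣..~~................   ┃                 
 ...............................   ┃                 
 ..........~~...................   ┃                 
 ♣.........~....................   ┃                 
 ♣.♣.......~....@...............   ┃                 
 ♣#.............................   ┃                 
 .#.............................   ┃                 
 .#.............................   ┃                 
┏━━━━━━━━━━━━━━━━━━━━┓..........   ┃                 
┃ Sokoban            ┃━━━━━━━━━━━━━┛                 
┠────────────────────┨                               
┃█████████           ┃           ┏━━━━━━━━━━━━━━━━━━━
┃█   ◎  □█           ┃           ┃ FileViewer        
┃█ █   ◎@█           ┃           ┠───────────────────
┃█   □█  █           ┃           ┃server:            
┃█       █           ┃           ┃# server configurat
┃█████████           ┃           ┃  max_connections: 
┗━━━━━━━━━━━━━━━━━━━━┛           ┃  buffer_size: 60  
                                 ┃  host: /var/log   
                                 ┃  enable_ssl: 100  
                                 ┃  interval: 60     
                                 ┃  retry_count: loca
                                 ┃                   


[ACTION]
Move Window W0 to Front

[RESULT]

 ..........♣..~~................   ┃                 
 ...............................   ┃                 
 ..........~~...................   ┃                 
 ♣.........~....................   ┃                 
 ♣.♣.......~....@...............   ┃                 
 ♣#.............................   ┃                 
 .#.............................   ┃                 
 .#.............................   ┃                 
 ...............................   ┃                 
━━━━━━━━━━━━━━━━━━━━━━━━━━━━━━━━━━━┛                 
┠────────────────────┨                               
┃█████████           ┃           ┏━━━━━━━━━━━━━━━━━━━
┃█   ◎  □█           ┃           ┃ FileViewer        
┃█ █   ◎@█           ┃           ┠───────────────────
┃█   □█  █           ┃           ┃server:            
┃█       █           ┃           ┃# server configurat
┃█████████           ┃           ┃  max_connections: 
┗━━━━━━━━━━━━━━━━━━━━┛           ┃  buffer_size: 60  
                                 ┃  host: /var/log   
                                 ┃  enable_ssl: 100  
                                 ┃  interval: 60     
                                 ┃  retry_count: loca
                                 ┃                   


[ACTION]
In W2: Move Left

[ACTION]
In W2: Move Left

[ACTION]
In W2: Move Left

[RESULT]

 ..........♣..~~................   ┃                 
 ...............................   ┃                 
 ..........~~...................   ┃                 
 ♣.........~....................   ┃                 
 ♣.♣.......~....@...............   ┃                 
 ♣#.............................   ┃                 
 .#.............................   ┃                 
 .#.............................   ┃                 
 ...............................   ┃                 
━━━━━━━━━━━━━━━━━━━━━━━━━━━━━━━━━━━┛                 
┠────────────────────┨                               
┃█████████           ┃           ┏━━━━━━━━━━━━━━━━━━━
┃█   ◎  □█           ┃           ┃ FileViewer        
┃█ █ @ ◎ █           ┃           ┠───────────────────
┃█   □█  █           ┃           ┃server:            
┃█       █           ┃           ┃# server configurat
┃█████████           ┃           ┃  max_connections: 
┗━━━━━━━━━━━━━━━━━━━━┛           ┃  buffer_size: 60  
                                 ┃  host: /var/log   
                                 ┃  enable_ssl: 100  
                                 ┃  interval: 60     
                                 ┃  retry_count: loca
                                 ┃                   


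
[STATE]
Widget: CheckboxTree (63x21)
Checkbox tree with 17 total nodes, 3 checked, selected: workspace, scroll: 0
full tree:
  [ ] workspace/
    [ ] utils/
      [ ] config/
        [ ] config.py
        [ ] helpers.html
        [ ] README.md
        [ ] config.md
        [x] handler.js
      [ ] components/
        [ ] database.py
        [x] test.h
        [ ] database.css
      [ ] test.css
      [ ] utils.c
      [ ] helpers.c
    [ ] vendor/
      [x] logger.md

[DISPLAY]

>[-] workspace/                                                
   [-] utils/                                                  
     [-] config/                                               
       [ ] config.py                                           
       [ ] helpers.html                                        
       [ ] README.md                                           
       [ ] config.md                                           
       [x] handler.js                                          
     [-] components/                                           
       [ ] database.py                                         
       [x] test.h                                              
       [ ] database.css                                        
     [ ] test.css                                              
     [ ] utils.c                                               
     [ ] helpers.c                                             
   [x] vendor/                                                 
     [x] logger.md                                             
                                                               
                                                               
                                                               
                                                               


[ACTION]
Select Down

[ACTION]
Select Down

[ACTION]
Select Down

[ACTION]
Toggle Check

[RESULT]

 [-] workspace/                                                
   [-] utils/                                                  
     [-] config/                                               
>      [x] config.py                                           
       [ ] helpers.html                                        
       [ ] README.md                                           
       [ ] config.md                                           
       [x] handler.js                                          
     [-] components/                                           
       [ ] database.py                                         
       [x] test.h                                              
       [ ] database.css                                        
     [ ] test.css                                              
     [ ] utils.c                                               
     [ ] helpers.c                                             
   [x] vendor/                                                 
     [x] logger.md                                             
                                                               
                                                               
                                                               
                                                               


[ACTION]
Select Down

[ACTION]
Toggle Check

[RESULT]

 [-] workspace/                                                
   [-] utils/                                                  
     [-] config/                                               
       [x] config.py                                           
>      [x] helpers.html                                        
       [ ] README.md                                           
       [ ] config.md                                           
       [x] handler.js                                          
     [-] components/                                           
       [ ] database.py                                         
       [x] test.h                                              
       [ ] database.css                                        
     [ ] test.css                                              
     [ ] utils.c                                               
     [ ] helpers.c                                             
   [x] vendor/                                                 
     [x] logger.md                                             
                                                               
                                                               
                                                               
                                                               


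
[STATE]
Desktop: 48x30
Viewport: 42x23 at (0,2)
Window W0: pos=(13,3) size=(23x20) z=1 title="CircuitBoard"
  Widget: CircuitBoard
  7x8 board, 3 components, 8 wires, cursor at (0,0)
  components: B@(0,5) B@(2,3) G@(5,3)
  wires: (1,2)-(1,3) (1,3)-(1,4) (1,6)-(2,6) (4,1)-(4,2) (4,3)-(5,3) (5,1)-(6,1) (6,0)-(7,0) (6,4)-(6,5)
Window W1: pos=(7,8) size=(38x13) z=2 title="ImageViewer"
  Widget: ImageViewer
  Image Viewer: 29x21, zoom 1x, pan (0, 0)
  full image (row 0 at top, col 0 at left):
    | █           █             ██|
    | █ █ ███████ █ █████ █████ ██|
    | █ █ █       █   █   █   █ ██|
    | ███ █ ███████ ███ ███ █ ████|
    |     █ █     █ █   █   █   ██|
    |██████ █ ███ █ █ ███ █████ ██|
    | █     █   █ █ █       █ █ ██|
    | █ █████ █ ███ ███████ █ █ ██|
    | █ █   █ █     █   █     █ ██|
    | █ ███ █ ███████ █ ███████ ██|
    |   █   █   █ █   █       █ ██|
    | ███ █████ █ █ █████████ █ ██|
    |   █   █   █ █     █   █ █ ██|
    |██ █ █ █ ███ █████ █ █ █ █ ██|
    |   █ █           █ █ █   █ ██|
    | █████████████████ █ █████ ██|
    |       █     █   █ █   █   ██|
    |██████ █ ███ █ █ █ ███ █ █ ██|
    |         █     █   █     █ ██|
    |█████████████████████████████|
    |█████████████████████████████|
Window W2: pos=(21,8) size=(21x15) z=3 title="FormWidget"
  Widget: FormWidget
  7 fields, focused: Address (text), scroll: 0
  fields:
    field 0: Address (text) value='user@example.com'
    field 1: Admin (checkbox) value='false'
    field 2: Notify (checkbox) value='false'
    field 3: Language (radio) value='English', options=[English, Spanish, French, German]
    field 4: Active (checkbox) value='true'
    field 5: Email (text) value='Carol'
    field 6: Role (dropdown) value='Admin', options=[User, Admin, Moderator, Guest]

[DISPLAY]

                                          
             ┏━━━━━━━━━━━━━━━━━━━━━┓      
             ┃ CircuitBoard        ┃      
             ┠─────────────────────┨      
             ┃   0 1 2 3 4 5 6     ┃      
             ┃0  [.]               ┃      
       ┏━━━━━━━━━━━━━┏━━━━━━━━━━━━━━━━━━━┓
       ┃ ImageViewer ┃ FormWidget        ┃
       ┠─────────────┠───────────────────┨
       ┃ █           ┃> Address:    [use]┃
       ┃ █ █ ███████ ┃  Admin:      [ ]  ┃
       ┃ █ █ █       ┃  Notify:     [ ]  ┃
       ┃ ███ █ ██████┃  Language:   (●) E┃
       ┃     █ █     ┃  Active:     [x]  ┃
       ┃██████ █ ███ ┃  Email:      [Car]┃
       ┃ █     █   █ ┃  Role:       [Ad▼]┃
       ┃ █ █████ █ ██┃                   ┃
       ┃ █ █   █ █   ┃                   ┃
       ┗━━━━━━━━━━━━━┃                   ┃
             ┃7   ·  ┃                   ┃
             ┗━━━━━━━┗━━━━━━━━━━━━━━━━━━━┛
                                          
                                          


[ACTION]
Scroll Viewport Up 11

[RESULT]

                                          
                                          
                                          
             ┏━━━━━━━━━━━━━━━━━━━━━┓      
             ┃ CircuitBoard        ┃      
             ┠─────────────────────┨      
             ┃   0 1 2 3 4 5 6     ┃      
             ┃0  [.]               ┃      
       ┏━━━━━━━━━━━━━┏━━━━━━━━━━━━━━━━━━━┓
       ┃ ImageViewer ┃ FormWidget        ┃
       ┠─────────────┠───────────────────┨
       ┃ █           ┃> Address:    [use]┃
       ┃ █ █ ███████ ┃  Admin:      [ ]  ┃
       ┃ █ █ █       ┃  Notify:     [ ]  ┃
       ┃ ███ █ ██████┃  Language:   (●) E┃
       ┃     █ █     ┃  Active:     [x]  ┃
       ┃██████ █ ███ ┃  Email:      [Car]┃
       ┃ █     █   █ ┃  Role:       [Ad▼]┃
       ┃ █ █████ █ ██┃                   ┃
       ┃ █ █   █ █   ┃                   ┃
       ┗━━━━━━━━━━━━━┃                   ┃
             ┃7   ·  ┃                   ┃
             ┗━━━━━━━┗━━━━━━━━━━━━━━━━━━━┛


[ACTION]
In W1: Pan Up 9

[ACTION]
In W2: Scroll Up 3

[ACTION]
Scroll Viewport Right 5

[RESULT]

                                          
                                          
                                          
        ┏━━━━━━━━━━━━━━━━━━━━━┓           
        ┃ CircuitBoard        ┃           
        ┠─────────────────────┨           
        ┃   0 1 2 3 4 5 6     ┃           
        ┃0  [.]               ┃           
  ┏━━━━━━━━━━━━━┏━━━━━━━━━━━━━━━━━━━┓━━┓  
  ┃ ImageViewer ┃ FormWidget        ┃  ┃  
  ┠─────────────┠───────────────────┨──┨  
  ┃ █           ┃> Address:    [use]┃  ┃  
  ┃ █ █ ███████ ┃  Admin:      [ ]  ┃  ┃  
  ┃ █ █ █       ┃  Notify:     [ ]  ┃  ┃  
  ┃ ███ █ ██████┃  Language:   (●) E┃  ┃  
  ┃     █ █     ┃  Active:     [x]  ┃  ┃  
  ┃██████ █ ███ ┃  Email:      [Car]┃  ┃  
  ┃ █     █   █ ┃  Role:       [Ad▼]┃  ┃  
  ┃ █ █████ █ ██┃                   ┃  ┃  
  ┃ █ █   █ █   ┃                   ┃  ┃  
  ┗━━━━━━━━━━━━━┃                   ┃━━┛  
        ┃7   ·  ┃                   ┃     
        ┗━━━━━━━┗━━━━━━━━━━━━━━━━━━━┛     


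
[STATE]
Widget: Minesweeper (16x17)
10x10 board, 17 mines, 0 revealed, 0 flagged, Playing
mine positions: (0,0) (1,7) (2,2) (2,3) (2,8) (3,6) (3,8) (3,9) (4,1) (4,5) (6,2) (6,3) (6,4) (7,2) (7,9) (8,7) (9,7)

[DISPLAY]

■■■■■■■■■■      
■■■■■■■■■■      
■■■■■■■■■■      
■■■■■■■■■■      
■■■■■■■■■■      
■■■■■■■■■■      
■■■■■■■■■■      
■■■■■■■■■■      
■■■■■■■■■■      
■■■■■■■■■■      
                
                
                
                
                
                
                


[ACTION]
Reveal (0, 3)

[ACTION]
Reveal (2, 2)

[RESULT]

✹1    1■■■      
■2221 1✹■■      
■■✹✹112■✹■      
■■■■■■✹■✹✹      
■✹■■■✹■■■■      
■■■■■■■■■■      
■■✹✹✹■■■■■      
■■✹■■■■■■✹      
■■■■■■■✹■■      
■■■■■■■✹■■      
                
                
                
                
                
                
                


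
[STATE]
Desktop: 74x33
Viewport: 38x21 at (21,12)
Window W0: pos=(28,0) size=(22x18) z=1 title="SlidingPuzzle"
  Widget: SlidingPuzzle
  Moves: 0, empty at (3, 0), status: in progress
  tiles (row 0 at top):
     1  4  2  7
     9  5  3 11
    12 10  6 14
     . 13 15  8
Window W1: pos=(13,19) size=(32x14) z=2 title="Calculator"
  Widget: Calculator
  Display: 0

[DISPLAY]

       ┃Moves: 0            ┃         
       ┃                    ┃         
       ┃                    ┃         
       ┃                    ┃         
       ┃                    ┃         
       ┗━━━━━━━━━━━━━━━━━━━━┛         
                                      
━━━━━━━━━━━━━━━━━━━━━━━┓              
ator                   ┃              
───────────────────────┨              
                      0┃              
─┬───┬───┐             ┃              
 │ 9 │ ÷ │             ┃              
─┼───┼───┤             ┃              
 │ 6 │ × │             ┃              
─┼───┼───┤             ┃              
 │ 3 │ - │             ┃              
─┼───┼───┤             ┃              
 │ = │ + │             ┃              
─┴───┴───┘             ┃              
━━━━━━━━━━━━━━━━━━━━━━━┛              


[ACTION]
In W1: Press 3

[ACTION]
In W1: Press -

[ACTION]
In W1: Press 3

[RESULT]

       ┃Moves: 0            ┃         
       ┃                    ┃         
       ┃                    ┃         
       ┃                    ┃         
       ┃                    ┃         
       ┗━━━━━━━━━━━━━━━━━━━━┛         
                                      
━━━━━━━━━━━━━━━━━━━━━━━┓              
ator                   ┃              
───────────────────────┨              
                      3┃              
─┬───┬───┐             ┃              
 │ 9 │ ÷ │             ┃              
─┼───┼───┤             ┃              
 │ 6 │ × │             ┃              
─┼───┼───┤             ┃              
 │ 3 │ - │             ┃              
─┼───┼───┤             ┃              
 │ = │ + │             ┃              
─┴───┴───┘             ┃              
━━━━━━━━━━━━━━━━━━━━━━━┛              


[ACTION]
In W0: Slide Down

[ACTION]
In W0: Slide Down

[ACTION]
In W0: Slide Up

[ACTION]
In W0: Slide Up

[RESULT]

       ┃Moves: 4            ┃         
       ┃                    ┃         
       ┃                    ┃         
       ┃                    ┃         
       ┃                    ┃         
       ┗━━━━━━━━━━━━━━━━━━━━┛         
                                      
━━━━━━━━━━━━━━━━━━━━━━━┓              
ator                   ┃              
───────────────────────┨              
                      3┃              
─┬───┬───┐             ┃              
 │ 9 │ ÷ │             ┃              
─┼───┼───┤             ┃              
 │ 6 │ × │             ┃              
─┼───┼───┤             ┃              
 │ 3 │ - │             ┃              
─┼───┼───┤             ┃              
 │ = │ + │             ┃              
─┴───┴───┘             ┃              
━━━━━━━━━━━━━━━━━━━━━━━┛              
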